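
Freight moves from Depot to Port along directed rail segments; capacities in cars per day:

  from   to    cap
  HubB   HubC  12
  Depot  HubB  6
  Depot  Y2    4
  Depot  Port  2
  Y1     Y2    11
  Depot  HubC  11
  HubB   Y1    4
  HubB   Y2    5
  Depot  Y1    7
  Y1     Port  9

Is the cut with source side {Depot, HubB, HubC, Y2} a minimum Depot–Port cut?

No — its capacity is 13, but the minimum cut has capacity 11.

Given cut capacity: 7 + 2 + 4 = 13.
Augment Depot→Port: bottleneck 2, flow now 2.
Augment Depot→Y1→Port: bottleneck 7, flow now 9.
Augment Depot→HubB→Y1→Port: bottleneck 2, flow now 11.
No augmenting path remains; maximum flow = 11.
In the residual graph, reachable from Depot: {Depot, Y1, HubB, HubC, Y2}.
Min-cut edges: Depot→Port (2), Y1→Port (9); capacity 2 + 9 = 11.
Cut capacity 13 exceeds the max flow 11, so it is not minimum.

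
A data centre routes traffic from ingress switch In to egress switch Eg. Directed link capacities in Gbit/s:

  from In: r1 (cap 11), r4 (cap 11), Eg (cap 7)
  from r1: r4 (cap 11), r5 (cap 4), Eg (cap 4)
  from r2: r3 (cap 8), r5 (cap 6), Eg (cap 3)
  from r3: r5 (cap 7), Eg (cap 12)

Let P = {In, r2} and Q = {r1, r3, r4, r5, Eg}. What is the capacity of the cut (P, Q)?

46

Edges leaving {In, r2}: In→r1 (11), In→r4 (11), In→Eg (7), r2→r3 (8), r2→r5 (6), r2→Eg (3).
Cut capacity = 11 + 11 + 7 + 8 + 6 + 3 = 46.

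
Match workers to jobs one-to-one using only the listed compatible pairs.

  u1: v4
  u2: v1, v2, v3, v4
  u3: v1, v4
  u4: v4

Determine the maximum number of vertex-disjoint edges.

3

Unit-capacity flow: source→left, listed edges, right→sink; max matching = max flow.
Augmenting path u1→v4 (+1); matched 1.
Augmenting path u2→v1 (+1); matched 2.
Augmenting path u3→v1→u2→v2 (+1); matched 3.
No augmenting path remains; maximum matching = 3.
König certificate: {u2, u3, v4} is a vertex cover of size 3 (every listed pair touches it), so no matching can be larger.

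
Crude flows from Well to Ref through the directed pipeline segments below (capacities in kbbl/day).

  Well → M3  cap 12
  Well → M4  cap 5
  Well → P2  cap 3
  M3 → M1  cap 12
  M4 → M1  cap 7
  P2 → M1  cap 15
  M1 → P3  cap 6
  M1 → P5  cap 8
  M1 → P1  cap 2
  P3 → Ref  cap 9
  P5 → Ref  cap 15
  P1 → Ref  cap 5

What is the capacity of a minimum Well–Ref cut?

Augment Well→M3→M1→P3→Ref: bottleneck 6, flow now 6.
Augment Well→M3→M1→P5→Ref: bottleneck 6, flow now 12.
Augment Well→M4→M1→P5→Ref: bottleneck 2, flow now 14.
Augment Well→M4→M1→P1→Ref: bottleneck 2, flow now 16.
No augmenting path remains; maximum flow = 16.
By max-flow min-cut, the minimum cut capacity equals the max flow.
In the residual graph, reachable from Well: {Well, M3, M4, P2, M1}.
Min-cut edges: M1→P3 (6), M1→P5 (8), M1→P1 (2); capacity 6 + 8 + 2 = 16.

16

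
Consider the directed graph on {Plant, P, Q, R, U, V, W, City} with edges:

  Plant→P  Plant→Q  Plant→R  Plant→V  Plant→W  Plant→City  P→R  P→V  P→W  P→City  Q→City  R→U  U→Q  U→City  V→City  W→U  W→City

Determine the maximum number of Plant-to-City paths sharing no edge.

Assign every edge capacity 1; by Menger, the answer equals the max flow.
Path Plant→City (+1); total 1.
Path Plant→P→City (+1); total 2.
Path Plant→Q→City (+1); total 3.
Path Plant→V→City (+1); total 4.
Path Plant→W→City (+1); total 5.
Path Plant→R→U→City (+1); total 6.
No residual Plant→City path; max flow = 6.
Certifying cut of size 6: {Plant→City, Plant→P, Plant→Q, Plant→R, Plant→V, Plant→W}.

6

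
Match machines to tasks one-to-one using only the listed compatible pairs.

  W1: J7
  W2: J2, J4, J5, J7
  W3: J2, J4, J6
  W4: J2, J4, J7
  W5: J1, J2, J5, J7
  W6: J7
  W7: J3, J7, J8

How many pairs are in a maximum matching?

6

Unit-capacity flow: source→left, listed edges, right→sink; max matching = max flow.
Augmenting path W1→J7 (+1); matched 1.
Augmenting path W2→J2 (+1); matched 2.
Augmenting path W3→J4 (+1); matched 3.
Augmenting path W5→J1 (+1); matched 4.
Augmenting path W7→J3 (+1); matched 5.
Augmenting path W4→J2→W2→J5 (+1); matched 6.
No augmenting path remains; maximum matching = 6.
König certificate: {W2, W3, W4, W5, W7, J7} is a vertex cover of size 6 (every listed pair touches it), so no matching can be larger.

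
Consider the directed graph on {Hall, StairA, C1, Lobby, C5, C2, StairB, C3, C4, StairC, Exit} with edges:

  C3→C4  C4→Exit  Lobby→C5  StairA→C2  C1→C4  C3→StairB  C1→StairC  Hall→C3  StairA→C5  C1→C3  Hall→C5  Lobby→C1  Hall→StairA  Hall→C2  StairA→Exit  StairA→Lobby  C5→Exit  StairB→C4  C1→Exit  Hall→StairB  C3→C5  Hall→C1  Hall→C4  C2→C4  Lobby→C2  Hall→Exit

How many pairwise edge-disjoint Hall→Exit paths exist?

5

Assign every edge capacity 1; by Menger, the answer equals the max flow.
Path Hall→Exit (+1); total 1.
Path Hall→StairA→Exit (+1); total 2.
Path Hall→C1→Exit (+1); total 3.
Path Hall→C5→Exit (+1); total 4.
Path Hall→C4→Exit (+1); total 5.
No residual Hall→Exit path; max flow = 5.
Certifying cut of size 5: {C4→Exit, C5→Exit, Hall→C1, Hall→Exit, Hall→StairA}.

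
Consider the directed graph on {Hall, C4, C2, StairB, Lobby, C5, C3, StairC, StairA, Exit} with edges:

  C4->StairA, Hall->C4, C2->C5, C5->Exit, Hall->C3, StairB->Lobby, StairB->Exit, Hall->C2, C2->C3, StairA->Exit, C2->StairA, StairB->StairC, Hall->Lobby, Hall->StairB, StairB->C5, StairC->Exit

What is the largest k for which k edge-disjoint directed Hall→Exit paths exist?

3

Assign every edge capacity 1; by Menger, the answer equals the max flow.
Path Hall→StairB→Exit (+1); total 1.
Path Hall→C4→StairA→Exit (+1); total 2.
Path Hall→C2→C5→Exit (+1); total 3.
No residual Hall→Exit path; max flow = 3.
Certifying cut of size 3: {Hall→C2, Hall→C4, Hall→StairB}.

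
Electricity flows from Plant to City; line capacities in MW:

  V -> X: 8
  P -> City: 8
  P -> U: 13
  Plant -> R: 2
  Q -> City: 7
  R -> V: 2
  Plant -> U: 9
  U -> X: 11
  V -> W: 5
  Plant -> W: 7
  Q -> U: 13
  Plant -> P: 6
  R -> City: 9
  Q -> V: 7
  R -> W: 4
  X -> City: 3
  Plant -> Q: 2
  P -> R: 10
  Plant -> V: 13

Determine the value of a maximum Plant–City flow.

13

Augment Plant→P→City: bottleneck 6, flow now 6.
Augment Plant→Q→City: bottleneck 2, flow now 8.
Augment Plant→R→City: bottleneck 2, flow now 10.
Augment Plant→U→X→City: bottleneck 3, flow now 13.
No augmenting path remains; maximum flow = 13.
In the residual graph, reachable from Plant: {Plant, U, V, W, X}.
Min-cut edges: Plant→P (6), Plant→Q (2), Plant→R (2), X→City (3); capacity 6 + 2 + 2 + 3 = 13.
This cut is saturated, so no flow can exceed 13.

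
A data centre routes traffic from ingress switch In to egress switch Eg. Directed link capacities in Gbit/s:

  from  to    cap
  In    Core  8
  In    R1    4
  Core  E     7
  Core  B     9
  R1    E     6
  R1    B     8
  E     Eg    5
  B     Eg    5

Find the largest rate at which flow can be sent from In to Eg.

Augment In→Core→E→Eg: bottleneck 5, flow now 5.
Augment In→Core→B→Eg: bottleneck 3, flow now 8.
Augment In→R1→B→Eg: bottleneck 2, flow now 10.
No augmenting path remains; maximum flow = 10.
In the residual graph, reachable from In: {In, Core, R1, E, B}.
Min-cut edges: E→Eg (5), B→Eg (5); capacity 5 + 5 = 10.
This cut is saturated, so no flow can exceed 10.

10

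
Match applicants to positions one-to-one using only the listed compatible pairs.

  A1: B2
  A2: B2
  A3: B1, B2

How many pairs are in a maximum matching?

Unit-capacity flow: source→left, listed edges, right→sink; max matching = max flow.
Augmenting path A1→B2 (+1); matched 1.
Augmenting path A3→B1 (+1); matched 2.
No augmenting path remains; maximum matching = 2.
König certificate: {A3, B2} is a vertex cover of size 2 (every listed pair touches it), so no matching can be larger.

2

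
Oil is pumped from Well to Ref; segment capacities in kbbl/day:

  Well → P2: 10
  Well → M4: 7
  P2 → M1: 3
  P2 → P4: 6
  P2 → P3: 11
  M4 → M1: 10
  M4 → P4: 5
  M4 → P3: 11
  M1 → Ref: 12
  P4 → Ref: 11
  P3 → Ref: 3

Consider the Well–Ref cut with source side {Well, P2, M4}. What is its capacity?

Edges leaving {Well, P2, M4}: P2→M1 (3), P2→P4 (6), P2→P3 (11), M4→M1 (10), M4→P4 (5), M4→P3 (11).
Cut capacity = 3 + 6 + 11 + 10 + 5 + 11 = 46.

46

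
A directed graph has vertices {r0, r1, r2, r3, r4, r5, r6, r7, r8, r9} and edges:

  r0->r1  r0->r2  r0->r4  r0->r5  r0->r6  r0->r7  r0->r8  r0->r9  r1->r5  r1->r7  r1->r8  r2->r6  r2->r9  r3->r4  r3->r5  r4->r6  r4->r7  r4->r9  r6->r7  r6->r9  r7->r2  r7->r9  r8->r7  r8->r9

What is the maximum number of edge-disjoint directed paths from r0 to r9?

6

Assign every edge capacity 1; by Menger, the answer equals the max flow.
Path r0→r9 (+1); total 1.
Path r0→r2→r9 (+1); total 2.
Path r0→r4→r9 (+1); total 3.
Path r0→r6→r9 (+1); total 4.
Path r0→r7→r9 (+1); total 5.
Path r0→r8→r9 (+1); total 6.
No residual r0→r9 path; max flow = 6.
Certifying cut of size 6: {r0→r4, r0→r9, r2→r9, r6→r9, r7→r9, r8→r9}.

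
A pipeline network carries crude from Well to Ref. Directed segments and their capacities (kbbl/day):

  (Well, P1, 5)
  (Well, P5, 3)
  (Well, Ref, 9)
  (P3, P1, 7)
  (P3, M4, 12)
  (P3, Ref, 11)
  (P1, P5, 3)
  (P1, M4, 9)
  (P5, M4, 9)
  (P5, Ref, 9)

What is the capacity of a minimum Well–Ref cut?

15

Augment Well→Ref: bottleneck 9, flow now 9.
Augment Well→P5→Ref: bottleneck 3, flow now 12.
Augment Well→P1→P5→Ref: bottleneck 3, flow now 15.
No augmenting path remains; maximum flow = 15.
By max-flow min-cut, the minimum cut capacity equals the max flow.
In the residual graph, reachable from Well: {Well, P1, M4}.
Min-cut edges: Well→P5 (3), Well→Ref (9), P1→P5 (3); capacity 3 + 9 + 3 = 15.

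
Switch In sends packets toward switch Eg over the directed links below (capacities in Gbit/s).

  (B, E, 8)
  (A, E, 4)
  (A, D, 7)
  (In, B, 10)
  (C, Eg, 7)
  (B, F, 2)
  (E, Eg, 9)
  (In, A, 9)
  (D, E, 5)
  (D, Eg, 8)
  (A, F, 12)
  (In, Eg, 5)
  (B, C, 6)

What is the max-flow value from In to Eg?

Augment In→Eg: bottleneck 5, flow now 5.
Augment In→A→D→Eg: bottleneck 7, flow now 12.
Augment In→A→E→Eg: bottleneck 2, flow now 14.
Augment In→B→C→Eg: bottleneck 6, flow now 20.
Augment In→B→E→Eg: bottleneck 4, flow now 24.
No augmenting path remains; maximum flow = 24.
In the residual graph, reachable from In: {In}.
Min-cut edges: In→A (9), In→B (10), In→Eg (5); capacity 9 + 10 + 5 = 24.
This cut is saturated, so no flow can exceed 24.

24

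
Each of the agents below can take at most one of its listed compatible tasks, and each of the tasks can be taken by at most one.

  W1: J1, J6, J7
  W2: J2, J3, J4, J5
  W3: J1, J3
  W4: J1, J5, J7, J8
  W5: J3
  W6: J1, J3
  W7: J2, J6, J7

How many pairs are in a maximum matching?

6

Unit-capacity flow: source→left, listed edges, right→sink; max matching = max flow.
Augmenting path W1→J1 (+1); matched 1.
Augmenting path W2→J2 (+1); matched 2.
Augmenting path W3→J3 (+1); matched 3.
Augmenting path W4→J5 (+1); matched 4.
Augmenting path W7→J6 (+1); matched 5.
Augmenting path W6→J1→W1→J7 (+1); matched 6.
No augmenting path remains; maximum matching = 6.
König certificate: {W1, W2, W4, W7, J1, J3} is a vertex cover of size 6 (every listed pair touches it), so no matching can be larger.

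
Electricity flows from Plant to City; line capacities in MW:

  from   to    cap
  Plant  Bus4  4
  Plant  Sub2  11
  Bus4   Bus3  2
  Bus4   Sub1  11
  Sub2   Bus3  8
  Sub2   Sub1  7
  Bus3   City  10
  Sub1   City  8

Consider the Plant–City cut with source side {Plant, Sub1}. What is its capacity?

Edges leaving {Plant, Sub1}: Plant→Bus4 (4), Plant→Sub2 (11), Sub1→City (8).
Cut capacity = 4 + 11 + 8 = 23.

23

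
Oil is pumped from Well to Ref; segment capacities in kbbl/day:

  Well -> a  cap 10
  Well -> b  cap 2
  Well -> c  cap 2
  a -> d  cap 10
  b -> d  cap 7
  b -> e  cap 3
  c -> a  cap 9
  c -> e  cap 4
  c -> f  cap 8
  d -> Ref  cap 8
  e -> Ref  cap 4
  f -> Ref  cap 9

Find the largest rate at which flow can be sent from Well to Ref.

12

Augment Well→a→d→Ref: bottleneck 8, flow now 8.
Augment Well→b→e→Ref: bottleneck 2, flow now 10.
Augment Well→c→e→Ref: bottleneck 2, flow now 12.
No augmenting path remains; maximum flow = 12.
In the residual graph, reachable from Well: {Well, a, d}.
Min-cut edges: Well→b (2), Well→c (2), d→Ref (8); capacity 2 + 2 + 8 = 12.
This cut is saturated, so no flow can exceed 12.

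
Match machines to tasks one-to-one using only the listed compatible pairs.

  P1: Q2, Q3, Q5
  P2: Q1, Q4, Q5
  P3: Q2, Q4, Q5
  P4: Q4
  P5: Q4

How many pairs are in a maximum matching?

4

Unit-capacity flow: source→left, listed edges, right→sink; max matching = max flow.
Augmenting path P1→Q2 (+1); matched 1.
Augmenting path P2→Q1 (+1); matched 2.
Augmenting path P3→Q4 (+1); matched 3.
Augmenting path P4→Q4→P3→Q5 (+1); matched 4.
No augmenting path remains; maximum matching = 4.
König certificate: {P1, P2, P3, Q4} is a vertex cover of size 4 (every listed pair touches it), so no matching can be larger.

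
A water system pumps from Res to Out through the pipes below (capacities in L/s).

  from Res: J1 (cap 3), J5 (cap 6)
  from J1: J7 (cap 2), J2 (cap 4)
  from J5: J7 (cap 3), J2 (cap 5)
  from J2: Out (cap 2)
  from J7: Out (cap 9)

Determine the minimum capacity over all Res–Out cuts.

Augment Res→J1→J2→Out: bottleneck 2, flow now 2.
Augment Res→J1→J7→Out: bottleneck 1, flow now 3.
Augment Res→J5→J7→Out: bottleneck 3, flow now 6.
Augment Res→J5→J2→J1→J7→Out: bottleneck 1, flow now 7. (uses reverse residual edge)
No augmenting path remains; maximum flow = 7.
By max-flow min-cut, the minimum cut capacity equals the max flow.
In the residual graph, reachable from Res: {Res, J1, J5, J2}.
Min-cut edges: J1→J7 (2), J5→J7 (3), J2→Out (2); capacity 2 + 3 + 2 = 7.

7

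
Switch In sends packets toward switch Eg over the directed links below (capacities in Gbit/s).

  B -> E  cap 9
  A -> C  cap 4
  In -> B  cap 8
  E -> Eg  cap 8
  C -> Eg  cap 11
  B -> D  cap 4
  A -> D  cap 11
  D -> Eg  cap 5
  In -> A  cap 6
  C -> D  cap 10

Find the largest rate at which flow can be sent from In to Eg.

Augment In→A→C→Eg: bottleneck 4, flow now 4.
Augment In→A→D→Eg: bottleneck 2, flow now 6.
Augment In→B→D→Eg: bottleneck 3, flow now 9.
Augment In→B→E→Eg: bottleneck 5, flow now 14.
No augmenting path remains; maximum flow = 14.
In the residual graph, reachable from In: {In}.
Min-cut edges: In→A (6), In→B (8); capacity 6 + 8 = 14.
This cut is saturated, so no flow can exceed 14.

14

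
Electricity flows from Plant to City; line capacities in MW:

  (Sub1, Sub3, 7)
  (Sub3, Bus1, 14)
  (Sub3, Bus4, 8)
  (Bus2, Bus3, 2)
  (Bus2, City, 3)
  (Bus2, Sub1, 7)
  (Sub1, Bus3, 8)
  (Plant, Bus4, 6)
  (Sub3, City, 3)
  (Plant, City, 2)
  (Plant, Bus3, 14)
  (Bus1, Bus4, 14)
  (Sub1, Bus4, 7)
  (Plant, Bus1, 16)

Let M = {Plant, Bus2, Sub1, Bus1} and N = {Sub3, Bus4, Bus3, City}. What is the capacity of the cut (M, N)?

Edges leaving {Plant, Bus2, Sub1, Bus1}: Plant→Bus4 (6), Plant→Bus3 (14), Plant→City (2), Bus2→Bus3 (2), Bus2→City (3), Sub1→Sub3 (7), Sub1→Bus4 (7), Sub1→Bus3 (8), Bus1→Bus4 (14).
Cut capacity = 6 + 14 + 2 + 2 + 3 + 7 + 7 + 8 + 14 = 63.

63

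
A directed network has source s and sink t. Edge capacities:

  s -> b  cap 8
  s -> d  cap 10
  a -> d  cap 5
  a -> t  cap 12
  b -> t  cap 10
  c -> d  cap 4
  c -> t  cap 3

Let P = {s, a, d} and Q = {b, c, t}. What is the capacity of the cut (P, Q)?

Edges leaving {s, a, d}: s→b (8), a→t (12).
Cut capacity = 8 + 12 = 20.

20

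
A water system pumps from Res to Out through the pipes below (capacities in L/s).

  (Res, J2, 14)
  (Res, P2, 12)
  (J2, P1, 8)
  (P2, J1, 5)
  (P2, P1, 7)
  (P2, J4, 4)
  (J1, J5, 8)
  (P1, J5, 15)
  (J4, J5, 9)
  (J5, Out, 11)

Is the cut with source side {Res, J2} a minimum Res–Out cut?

Given cut capacity: 12 + 8 = 20.
Augment Res→J2→P1→J5→Out: bottleneck 8, flow now 8.
Augment Res→P2→J1→J5→Out: bottleneck 3, flow now 11.
No augmenting path remains; maximum flow = 11.
In the residual graph, reachable from Res: {Res, J2, P2, J1, P1, J4, J5}.
Min-cut edges: J5→Out (11); capacity 11 = 11.
Cut capacity 20 exceeds the max flow 11, so it is not minimum.

No — its capacity is 20, but the minimum cut has capacity 11.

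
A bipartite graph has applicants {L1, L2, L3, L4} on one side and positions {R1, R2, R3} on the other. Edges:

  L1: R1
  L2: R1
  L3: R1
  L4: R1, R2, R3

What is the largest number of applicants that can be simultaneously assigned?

2

Unit-capacity flow: source→left, listed edges, right→sink; max matching = max flow.
Augmenting path L1→R1 (+1); matched 1.
Augmenting path L4→R2 (+1); matched 2.
No augmenting path remains; maximum matching = 2.
König certificate: {L4, R1} is a vertex cover of size 2 (every listed pair touches it), so no matching can be larger.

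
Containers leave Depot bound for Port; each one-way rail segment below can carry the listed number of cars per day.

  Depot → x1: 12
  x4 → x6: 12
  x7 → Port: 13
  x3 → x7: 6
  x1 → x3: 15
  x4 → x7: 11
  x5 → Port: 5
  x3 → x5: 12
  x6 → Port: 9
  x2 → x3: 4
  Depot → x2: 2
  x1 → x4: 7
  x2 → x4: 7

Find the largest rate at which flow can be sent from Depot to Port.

Augment Depot→x1→x3→x5→Port: bottleneck 5, flow now 5.
Augment Depot→x1→x3→x7→Port: bottleneck 6, flow now 11.
Augment Depot→x1→x4→x6→Port: bottleneck 1, flow now 12.
Augment Depot→x2→x4→x6→Port: bottleneck 2, flow now 14.
No augmenting path remains; maximum flow = 14.
In the residual graph, reachable from Depot: {Depot}.
Min-cut edges: Depot→x1 (12), Depot→x2 (2); capacity 12 + 2 = 14.
This cut is saturated, so no flow can exceed 14.

14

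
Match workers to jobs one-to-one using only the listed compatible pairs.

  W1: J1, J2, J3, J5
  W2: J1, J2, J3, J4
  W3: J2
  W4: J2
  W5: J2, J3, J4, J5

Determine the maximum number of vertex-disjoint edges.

4

Unit-capacity flow: source→left, listed edges, right→sink; max matching = max flow.
Augmenting path W1→J1 (+1); matched 1.
Augmenting path W2→J2 (+1); matched 2.
Augmenting path W5→J3 (+1); matched 3.
Augmenting path W3→J2→W2→J4 (+1); matched 4.
No augmenting path remains; maximum matching = 4.
König certificate: {W1, W2, W5, J2} is a vertex cover of size 4 (every listed pair touches it), so no matching can be larger.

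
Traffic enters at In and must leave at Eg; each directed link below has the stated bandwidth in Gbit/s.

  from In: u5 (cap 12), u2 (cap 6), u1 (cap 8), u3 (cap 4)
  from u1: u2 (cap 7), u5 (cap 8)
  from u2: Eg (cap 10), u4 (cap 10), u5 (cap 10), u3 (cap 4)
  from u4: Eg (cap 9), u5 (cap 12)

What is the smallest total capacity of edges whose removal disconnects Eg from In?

13

Augment In→u2→Eg: bottleneck 6, flow now 6.
Augment In→u1→u2→Eg: bottleneck 4, flow now 10.
Augment In→u1→u2→u4→Eg: bottleneck 3, flow now 13.
No augmenting path remains; maximum flow = 13.
By max-flow min-cut, the minimum cut capacity equals the max flow.
In the residual graph, reachable from In: {In, u1, u3, u5}.
Min-cut edges: In→u2 (6), u1→u2 (7); capacity 6 + 7 = 13.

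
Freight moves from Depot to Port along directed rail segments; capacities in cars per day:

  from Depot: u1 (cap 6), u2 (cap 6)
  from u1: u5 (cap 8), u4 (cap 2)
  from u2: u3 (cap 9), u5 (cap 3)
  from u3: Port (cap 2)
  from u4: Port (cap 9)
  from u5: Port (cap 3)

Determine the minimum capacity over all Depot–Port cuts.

Augment Depot→u1→u4→Port: bottleneck 2, flow now 2.
Augment Depot→u1→u5→Port: bottleneck 3, flow now 5.
Augment Depot→u2→u3→Port: bottleneck 2, flow now 7.
No augmenting path remains; maximum flow = 7.
By max-flow min-cut, the minimum cut capacity equals the max flow.
In the residual graph, reachable from Depot: {Depot, u1, u2, u3, u5}.
Min-cut edges: u1→u4 (2), u3→Port (2), u5→Port (3); capacity 2 + 2 + 3 = 7.

7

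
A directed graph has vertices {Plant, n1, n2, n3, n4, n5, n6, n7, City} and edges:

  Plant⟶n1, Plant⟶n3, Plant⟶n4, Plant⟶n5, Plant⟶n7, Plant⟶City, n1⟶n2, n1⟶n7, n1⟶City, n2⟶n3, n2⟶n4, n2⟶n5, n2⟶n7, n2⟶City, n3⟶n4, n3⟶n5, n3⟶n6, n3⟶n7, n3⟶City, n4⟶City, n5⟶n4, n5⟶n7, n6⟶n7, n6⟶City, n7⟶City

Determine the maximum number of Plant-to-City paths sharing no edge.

Assign every edge capacity 1; by Menger, the answer equals the max flow.
Path Plant→City (+1); total 1.
Path Plant→n1→City (+1); total 2.
Path Plant→n3→City (+1); total 3.
Path Plant→n4→City (+1); total 4.
Path Plant→n7→City (+1); total 5.
No residual Plant→City path; max flow = 5.
Certifying cut of size 5: {Plant→City, Plant→n1, Plant→n3, n4→City, n7→City}.

5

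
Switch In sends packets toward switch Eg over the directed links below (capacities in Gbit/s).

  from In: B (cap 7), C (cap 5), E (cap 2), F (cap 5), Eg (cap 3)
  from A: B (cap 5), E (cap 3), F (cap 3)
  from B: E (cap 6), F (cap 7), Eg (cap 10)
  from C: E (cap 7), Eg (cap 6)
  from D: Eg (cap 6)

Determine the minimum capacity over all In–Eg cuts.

Augment In→Eg: bottleneck 3, flow now 3.
Augment In→B→Eg: bottleneck 7, flow now 10.
Augment In→C→Eg: bottleneck 5, flow now 15.
No augmenting path remains; maximum flow = 15.
By max-flow min-cut, the minimum cut capacity equals the max flow.
In the residual graph, reachable from In: {In, E, F}.
Min-cut edges: In→B (7), In→C (5), In→Eg (3); capacity 7 + 5 + 3 = 15.

15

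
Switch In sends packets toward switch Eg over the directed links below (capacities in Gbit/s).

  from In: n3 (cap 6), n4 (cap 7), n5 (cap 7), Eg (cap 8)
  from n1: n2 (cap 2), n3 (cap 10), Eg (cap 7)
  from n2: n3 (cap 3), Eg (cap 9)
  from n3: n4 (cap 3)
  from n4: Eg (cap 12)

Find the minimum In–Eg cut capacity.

Augment In→Eg: bottleneck 8, flow now 8.
Augment In→n4→Eg: bottleneck 7, flow now 15.
Augment In→n3→n4→Eg: bottleneck 3, flow now 18.
No augmenting path remains; maximum flow = 18.
By max-flow min-cut, the minimum cut capacity equals the max flow.
In the residual graph, reachable from In: {In, n3, n5}.
Min-cut edges: In→n4 (7), In→Eg (8), n3→n4 (3); capacity 7 + 8 + 3 = 18.

18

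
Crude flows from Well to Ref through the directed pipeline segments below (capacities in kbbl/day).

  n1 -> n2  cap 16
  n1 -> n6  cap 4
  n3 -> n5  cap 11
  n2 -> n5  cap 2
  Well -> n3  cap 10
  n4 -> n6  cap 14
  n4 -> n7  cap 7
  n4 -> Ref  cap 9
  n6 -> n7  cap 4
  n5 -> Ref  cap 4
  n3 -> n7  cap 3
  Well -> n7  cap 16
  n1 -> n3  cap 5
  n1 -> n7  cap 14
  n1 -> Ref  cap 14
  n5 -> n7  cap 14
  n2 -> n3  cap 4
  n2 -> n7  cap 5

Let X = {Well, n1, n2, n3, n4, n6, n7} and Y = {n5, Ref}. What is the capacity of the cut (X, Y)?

36

Edges leaving {Well, n1, n2, n3, n4, n6, n7}: n1→Ref (14), n2→n5 (2), n3→n5 (11), n4→Ref (9).
Cut capacity = 14 + 2 + 11 + 9 = 36.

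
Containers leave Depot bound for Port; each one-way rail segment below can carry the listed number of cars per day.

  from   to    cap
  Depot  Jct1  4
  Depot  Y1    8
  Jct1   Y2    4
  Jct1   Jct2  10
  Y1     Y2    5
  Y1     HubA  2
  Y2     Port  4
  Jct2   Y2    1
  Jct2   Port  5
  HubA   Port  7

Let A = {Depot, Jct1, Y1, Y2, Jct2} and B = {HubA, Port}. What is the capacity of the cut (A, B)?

11

Edges leaving {Depot, Jct1, Y1, Y2, Jct2}: Y1→HubA (2), Y2→Port (4), Jct2→Port (5).
Cut capacity = 2 + 4 + 5 = 11.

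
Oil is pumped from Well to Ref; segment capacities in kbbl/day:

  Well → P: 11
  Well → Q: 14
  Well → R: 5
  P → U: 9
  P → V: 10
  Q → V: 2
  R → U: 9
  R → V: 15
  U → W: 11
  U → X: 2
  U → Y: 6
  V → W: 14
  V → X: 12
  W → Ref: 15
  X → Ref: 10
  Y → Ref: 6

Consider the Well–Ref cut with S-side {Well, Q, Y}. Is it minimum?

No — its capacity is 24, but the minimum cut has capacity 18.

Given cut capacity: 11 + 5 + 2 + 6 = 24.
Augment Well→P→U→W→Ref: bottleneck 9, flow now 9.
Augment Well→P→V→W→Ref: bottleneck 2, flow now 11.
Augment Well→Q→V→W→Ref: bottleneck 2, flow now 13.
Augment Well→R→U→W→Ref: bottleneck 2, flow now 15.
Augment Well→R→U→X→Ref: bottleneck 2, flow now 17.
Augment Well→R→U→Y→Ref: bottleneck 1, flow now 18.
No augmenting path remains; maximum flow = 18.
In the residual graph, reachable from Well: {Well, Q}.
Min-cut edges: Well→P (11), Well→R (5), Q→V (2); capacity 11 + 5 + 2 = 18.
Cut capacity 24 exceeds the max flow 18, so it is not minimum.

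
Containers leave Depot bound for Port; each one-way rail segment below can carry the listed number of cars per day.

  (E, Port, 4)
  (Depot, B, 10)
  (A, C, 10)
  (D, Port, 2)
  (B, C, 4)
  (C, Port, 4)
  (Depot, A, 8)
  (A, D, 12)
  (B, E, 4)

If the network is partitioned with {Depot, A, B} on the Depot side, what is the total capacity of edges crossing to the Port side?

Edges leaving {Depot, A, B}: A→C (10), A→D (12), B→C (4), B→E (4).
Cut capacity = 10 + 12 + 4 + 4 = 30.

30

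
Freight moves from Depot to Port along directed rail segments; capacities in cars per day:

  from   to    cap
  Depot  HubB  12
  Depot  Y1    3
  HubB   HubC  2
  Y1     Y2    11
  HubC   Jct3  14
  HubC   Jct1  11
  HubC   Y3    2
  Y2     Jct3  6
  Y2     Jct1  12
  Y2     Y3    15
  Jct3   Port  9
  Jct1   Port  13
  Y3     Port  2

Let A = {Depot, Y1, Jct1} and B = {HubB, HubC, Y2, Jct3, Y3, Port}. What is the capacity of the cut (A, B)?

36

Edges leaving {Depot, Y1, Jct1}: Depot→HubB (12), Y1→Y2 (11), Jct1→Port (13).
Cut capacity = 12 + 11 + 13 = 36.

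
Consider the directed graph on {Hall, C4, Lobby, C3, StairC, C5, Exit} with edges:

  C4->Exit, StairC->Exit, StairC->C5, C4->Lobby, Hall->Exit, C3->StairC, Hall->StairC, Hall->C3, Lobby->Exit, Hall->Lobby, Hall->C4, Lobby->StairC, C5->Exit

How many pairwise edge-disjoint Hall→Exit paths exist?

Assign every edge capacity 1; by Menger, the answer equals the max flow.
Path Hall→Exit (+1); total 1.
Path Hall→C4→Exit (+1); total 2.
Path Hall→Lobby→Exit (+1); total 3.
Path Hall→StairC→Exit (+1); total 4.
Path Hall→C3→StairC→C5→Exit (+1); total 5.
No residual Hall→Exit path; max flow = 5.
Certifying cut of size 5: {Hall→C3, Hall→C4, Hall→Exit, Hall→Lobby, Hall→StairC}.

5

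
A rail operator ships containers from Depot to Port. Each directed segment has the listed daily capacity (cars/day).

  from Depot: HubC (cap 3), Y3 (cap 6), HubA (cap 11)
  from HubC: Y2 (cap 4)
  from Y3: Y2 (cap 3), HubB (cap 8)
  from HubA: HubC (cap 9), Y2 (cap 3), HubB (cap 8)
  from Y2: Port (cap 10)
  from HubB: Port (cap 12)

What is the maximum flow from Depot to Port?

20

Augment Depot→HubC→Y2→Port: bottleneck 3, flow now 3.
Augment Depot→Y3→Y2→Port: bottleneck 3, flow now 6.
Augment Depot→Y3→HubB→Port: bottleneck 3, flow now 9.
Augment Depot→HubA→Y2→Port: bottleneck 3, flow now 12.
Augment Depot→HubA→HubB→Port: bottleneck 8, flow now 20.
No augmenting path remains; maximum flow = 20.
In the residual graph, reachable from Depot: {Depot}.
Min-cut edges: Depot→HubC (3), Depot→Y3 (6), Depot→HubA (11); capacity 3 + 6 + 11 = 20.
This cut is saturated, so no flow can exceed 20.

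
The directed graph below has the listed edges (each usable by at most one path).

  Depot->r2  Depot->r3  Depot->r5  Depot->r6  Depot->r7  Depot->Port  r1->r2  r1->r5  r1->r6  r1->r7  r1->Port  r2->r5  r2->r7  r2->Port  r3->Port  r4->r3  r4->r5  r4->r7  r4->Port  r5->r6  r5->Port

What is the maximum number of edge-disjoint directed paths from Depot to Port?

4

Assign every edge capacity 1; by Menger, the answer equals the max flow.
Path Depot→Port (+1); total 1.
Path Depot→r2→Port (+1); total 2.
Path Depot→r3→Port (+1); total 3.
Path Depot→r5→Port (+1); total 4.
No residual Depot→Port path; max flow = 4.
Certifying cut of size 4: {Depot→Port, Depot→r2, Depot→r3, Depot→r5}.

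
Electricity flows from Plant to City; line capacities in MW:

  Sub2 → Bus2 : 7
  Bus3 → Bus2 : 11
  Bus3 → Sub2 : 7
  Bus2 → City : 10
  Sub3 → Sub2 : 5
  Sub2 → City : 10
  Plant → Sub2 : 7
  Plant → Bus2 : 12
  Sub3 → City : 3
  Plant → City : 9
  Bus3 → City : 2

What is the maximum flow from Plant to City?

Augment Plant→City: bottleneck 9, flow now 9.
Augment Plant→Sub2→City: bottleneck 7, flow now 16.
Augment Plant→Bus2→City: bottleneck 10, flow now 26.
No augmenting path remains; maximum flow = 26.
In the residual graph, reachable from Plant: {Plant, Bus2}.
Min-cut edges: Plant→Sub2 (7), Plant→City (9), Bus2→City (10); capacity 7 + 9 + 10 = 26.
This cut is saturated, so no flow can exceed 26.

26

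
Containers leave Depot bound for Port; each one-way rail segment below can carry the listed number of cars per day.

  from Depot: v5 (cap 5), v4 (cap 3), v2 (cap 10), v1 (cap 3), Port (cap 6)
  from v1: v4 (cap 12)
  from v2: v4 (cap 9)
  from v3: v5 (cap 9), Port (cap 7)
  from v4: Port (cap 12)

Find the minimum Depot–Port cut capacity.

Augment Depot→Port: bottleneck 6, flow now 6.
Augment Depot→v4→Port: bottleneck 3, flow now 9.
Augment Depot→v1→v4→Port: bottleneck 3, flow now 12.
Augment Depot→v2→v4→Port: bottleneck 6, flow now 18.
No augmenting path remains; maximum flow = 18.
By max-flow min-cut, the minimum cut capacity equals the max flow.
In the residual graph, reachable from Depot: {Depot, v1, v2, v4, v5}.
Min-cut edges: Depot→Port (6), v4→Port (12); capacity 6 + 12 = 18.

18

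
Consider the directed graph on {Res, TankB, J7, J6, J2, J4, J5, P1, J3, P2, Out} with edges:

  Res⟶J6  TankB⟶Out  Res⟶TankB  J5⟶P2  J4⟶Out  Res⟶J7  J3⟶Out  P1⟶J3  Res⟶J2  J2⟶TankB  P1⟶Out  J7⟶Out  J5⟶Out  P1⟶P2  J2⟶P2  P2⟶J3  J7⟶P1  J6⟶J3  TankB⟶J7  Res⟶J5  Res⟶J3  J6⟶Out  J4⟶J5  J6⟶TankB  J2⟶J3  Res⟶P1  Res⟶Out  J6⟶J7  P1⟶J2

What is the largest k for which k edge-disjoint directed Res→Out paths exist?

Assign every edge capacity 1; by Menger, the answer equals the max flow.
Path Res→Out (+1); total 1.
Path Res→TankB→Out (+1); total 2.
Path Res→J7→Out (+1); total 3.
Path Res→J6→Out (+1); total 4.
Path Res→J5→Out (+1); total 5.
Path Res→P1→Out (+1); total 6.
Path Res→J3→Out (+1); total 7.
No residual Res→Out path; max flow = 7.
Certifying cut of size 7: {J3→Out, J7→Out, P1→Out, Res→J5, Res→J6, Res→Out, TankB→Out}.

7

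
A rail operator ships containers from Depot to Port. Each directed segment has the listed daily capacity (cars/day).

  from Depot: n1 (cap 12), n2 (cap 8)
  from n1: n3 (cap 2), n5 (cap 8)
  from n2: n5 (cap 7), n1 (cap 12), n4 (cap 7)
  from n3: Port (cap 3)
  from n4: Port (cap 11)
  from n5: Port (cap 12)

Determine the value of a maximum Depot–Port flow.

Augment Depot→n1→n3→Port: bottleneck 2, flow now 2.
Augment Depot→n1→n5→Port: bottleneck 8, flow now 10.
Augment Depot→n2→n4→Port: bottleneck 7, flow now 17.
Augment Depot→n2→n5→Port: bottleneck 1, flow now 18.
No augmenting path remains; maximum flow = 18.
In the residual graph, reachable from Depot: {Depot, n1}.
Min-cut edges: Depot→n2 (8), n1→n3 (2), n1→n5 (8); capacity 8 + 2 + 8 = 18.
This cut is saturated, so no flow can exceed 18.

18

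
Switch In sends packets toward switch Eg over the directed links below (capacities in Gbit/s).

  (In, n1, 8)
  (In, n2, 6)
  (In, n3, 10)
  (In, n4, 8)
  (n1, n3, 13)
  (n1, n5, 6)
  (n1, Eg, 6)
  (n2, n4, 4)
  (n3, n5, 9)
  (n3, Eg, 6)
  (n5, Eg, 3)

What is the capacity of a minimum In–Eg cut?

Augment In→n1→Eg: bottleneck 6, flow now 6.
Augment In→n3→Eg: bottleneck 6, flow now 12.
Augment In→n1→n5→Eg: bottleneck 2, flow now 14.
Augment In→n3→n5→Eg: bottleneck 1, flow now 15.
No augmenting path remains; maximum flow = 15.
By max-flow min-cut, the minimum cut capacity equals the max flow.
In the residual graph, reachable from In: {In, n1, n2, n3, n4, n5}.
Min-cut edges: n1→Eg (6), n3→Eg (6), n5→Eg (3); capacity 6 + 6 + 3 = 15.

15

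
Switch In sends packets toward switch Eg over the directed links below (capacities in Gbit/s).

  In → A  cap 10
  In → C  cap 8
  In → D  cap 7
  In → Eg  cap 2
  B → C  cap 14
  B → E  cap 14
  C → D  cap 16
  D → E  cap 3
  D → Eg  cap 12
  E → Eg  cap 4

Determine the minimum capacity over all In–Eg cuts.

Augment In→Eg: bottleneck 2, flow now 2.
Augment In→D→Eg: bottleneck 7, flow now 9.
Augment In→C→D→Eg: bottleneck 5, flow now 14.
Augment In→C→D→E→Eg: bottleneck 3, flow now 17.
No augmenting path remains; maximum flow = 17.
By max-flow min-cut, the minimum cut capacity equals the max flow.
In the residual graph, reachable from In: {In, A}.
Min-cut edges: In→C (8), In→D (7), In→Eg (2); capacity 8 + 7 + 2 = 17.

17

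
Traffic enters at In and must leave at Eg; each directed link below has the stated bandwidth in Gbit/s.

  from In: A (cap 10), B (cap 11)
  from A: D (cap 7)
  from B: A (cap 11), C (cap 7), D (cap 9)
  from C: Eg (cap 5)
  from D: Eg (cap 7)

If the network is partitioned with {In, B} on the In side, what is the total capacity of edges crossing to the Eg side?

37

Edges leaving {In, B}: In→A (10), B→A (11), B→C (7), B→D (9).
Cut capacity = 10 + 11 + 7 + 9 = 37.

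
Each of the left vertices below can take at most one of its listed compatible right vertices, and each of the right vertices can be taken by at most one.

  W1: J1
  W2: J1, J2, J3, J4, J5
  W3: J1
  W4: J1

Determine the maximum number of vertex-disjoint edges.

2

Unit-capacity flow: source→left, listed edges, right→sink; max matching = max flow.
Augmenting path W1→J1 (+1); matched 1.
Augmenting path W2→J2 (+1); matched 2.
No augmenting path remains; maximum matching = 2.
König certificate: {W2, J1} is a vertex cover of size 2 (every listed pair touches it), so no matching can be larger.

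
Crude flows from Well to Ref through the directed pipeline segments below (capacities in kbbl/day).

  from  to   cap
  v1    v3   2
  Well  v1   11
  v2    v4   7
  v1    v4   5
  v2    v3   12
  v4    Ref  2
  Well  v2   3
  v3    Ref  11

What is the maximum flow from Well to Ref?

Augment Well→v1→v3→Ref: bottleneck 2, flow now 2.
Augment Well→v1→v4→Ref: bottleneck 2, flow now 4.
Augment Well→v2→v3→Ref: bottleneck 3, flow now 7.
No augmenting path remains; maximum flow = 7.
In the residual graph, reachable from Well: {Well, v1, v4}.
Min-cut edges: Well→v2 (3), v1→v3 (2), v4→Ref (2); capacity 3 + 2 + 2 = 7.
This cut is saturated, so no flow can exceed 7.

7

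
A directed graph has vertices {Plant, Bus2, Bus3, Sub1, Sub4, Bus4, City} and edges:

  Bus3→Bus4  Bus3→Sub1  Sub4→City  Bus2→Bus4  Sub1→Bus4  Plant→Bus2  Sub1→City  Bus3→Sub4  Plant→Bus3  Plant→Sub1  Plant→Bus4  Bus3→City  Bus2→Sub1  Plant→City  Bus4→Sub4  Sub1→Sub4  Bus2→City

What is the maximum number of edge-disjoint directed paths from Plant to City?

Assign every edge capacity 1; by Menger, the answer equals the max flow.
Path Plant→City (+1); total 1.
Path Plant→Bus2→City (+1); total 2.
Path Plant→Bus3→City (+1); total 3.
Path Plant→Sub1→City (+1); total 4.
Path Plant→Bus4→Sub4→City (+1); total 5.
No residual Plant→City path; max flow = 5.
Certifying cut of size 5: {Plant→Bus2, Plant→Bus3, Plant→Bus4, Plant→City, Plant→Sub1}.

5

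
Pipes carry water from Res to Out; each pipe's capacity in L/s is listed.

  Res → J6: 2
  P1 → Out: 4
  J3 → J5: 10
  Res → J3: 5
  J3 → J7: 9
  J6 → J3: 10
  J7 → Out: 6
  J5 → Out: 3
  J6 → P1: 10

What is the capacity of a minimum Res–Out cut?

7

Augment Res→J6→P1→Out: bottleneck 2, flow now 2.
Augment Res→J3→J5→Out: bottleneck 3, flow now 5.
Augment Res→J3→J7→Out: bottleneck 2, flow now 7.
No augmenting path remains; maximum flow = 7.
By max-flow min-cut, the minimum cut capacity equals the max flow.
In the residual graph, reachable from Res: {Res}.
Min-cut edges: Res→J6 (2), Res→J3 (5); capacity 2 + 5 = 7.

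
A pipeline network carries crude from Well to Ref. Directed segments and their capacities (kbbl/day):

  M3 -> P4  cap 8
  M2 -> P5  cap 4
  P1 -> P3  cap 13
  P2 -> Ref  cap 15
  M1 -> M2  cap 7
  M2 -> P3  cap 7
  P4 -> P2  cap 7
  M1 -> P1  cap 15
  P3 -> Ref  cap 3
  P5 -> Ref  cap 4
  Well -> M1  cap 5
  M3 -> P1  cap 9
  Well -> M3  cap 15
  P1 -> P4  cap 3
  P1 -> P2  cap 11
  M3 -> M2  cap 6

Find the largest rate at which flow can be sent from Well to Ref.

Augment Well→M1→P1→P2→Ref: bottleneck 5, flow now 5.
Augment Well→M3→P1→P2→Ref: bottleneck 6, flow now 11.
Augment Well→M3→P1→P3→Ref: bottleneck 3, flow now 14.
Augment Well→M3→P4→P2→Ref: bottleneck 4, flow now 18.
Augment Well→M3→M2→P5→Ref: bottleneck 2, flow now 20.
No augmenting path remains; maximum flow = 20.
In the residual graph, reachable from Well: {Well}.
Min-cut edges: Well→M1 (5), Well→M3 (15); capacity 5 + 15 = 20.
This cut is saturated, so no flow can exceed 20.

20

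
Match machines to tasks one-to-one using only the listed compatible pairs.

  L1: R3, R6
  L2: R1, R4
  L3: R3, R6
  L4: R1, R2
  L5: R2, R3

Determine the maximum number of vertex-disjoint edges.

Unit-capacity flow: source→left, listed edges, right→sink; max matching = max flow.
Augmenting path L1→R3 (+1); matched 1.
Augmenting path L2→R1 (+1); matched 2.
Augmenting path L3→R6 (+1); matched 3.
Augmenting path L4→R2 (+1); matched 4.
Augmenting path L5→R2→L4→R1→L2→R4 (+1); matched 5.
No augmenting path remains; maximum matching = 5.
König certificate: {L1, L2, L3, L4, L5} is a vertex cover of size 5 (every listed pair touches it), so no matching can be larger.

5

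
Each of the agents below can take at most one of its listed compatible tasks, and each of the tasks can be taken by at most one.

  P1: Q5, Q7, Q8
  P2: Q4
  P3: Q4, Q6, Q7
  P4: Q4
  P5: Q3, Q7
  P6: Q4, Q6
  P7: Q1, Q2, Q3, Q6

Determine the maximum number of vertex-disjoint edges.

6

Unit-capacity flow: source→left, listed edges, right→sink; max matching = max flow.
Augmenting path P1→Q5 (+1); matched 1.
Augmenting path P2→Q4 (+1); matched 2.
Augmenting path P3→Q6 (+1); matched 3.
Augmenting path P5→Q3 (+1); matched 4.
Augmenting path P7→Q1 (+1); matched 5.
Augmenting path P6→Q6→P3→Q7 (+1); matched 6.
No augmenting path remains; maximum matching = 6.
König certificate: {P1, P3, P5, P6, P7, Q4} is a vertex cover of size 6 (every listed pair touches it), so no matching can be larger.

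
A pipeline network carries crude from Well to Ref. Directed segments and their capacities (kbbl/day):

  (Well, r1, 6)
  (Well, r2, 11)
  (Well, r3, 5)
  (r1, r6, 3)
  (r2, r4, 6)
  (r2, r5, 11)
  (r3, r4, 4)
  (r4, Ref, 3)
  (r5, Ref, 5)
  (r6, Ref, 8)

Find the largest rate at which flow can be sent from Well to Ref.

Augment Well→r1→r6→Ref: bottleneck 3, flow now 3.
Augment Well→r2→r4→Ref: bottleneck 3, flow now 6.
Augment Well→r2→r5→Ref: bottleneck 5, flow now 11.
No augmenting path remains; maximum flow = 11.
In the residual graph, reachable from Well: {Well, r1, r2, r3, r4, r5}.
Min-cut edges: r1→r6 (3), r4→Ref (3), r5→Ref (5); capacity 3 + 3 + 5 = 11.
This cut is saturated, so no flow can exceed 11.

11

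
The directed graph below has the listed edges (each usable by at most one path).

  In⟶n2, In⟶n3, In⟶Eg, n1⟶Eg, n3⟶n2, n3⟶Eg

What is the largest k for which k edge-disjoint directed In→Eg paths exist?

Assign every edge capacity 1; by Menger, the answer equals the max flow.
Path In→Eg (+1); total 1.
Path In→n3→Eg (+1); total 2.
No residual In→Eg path; max flow = 2.
Certifying cut of size 2: {In→Eg, In→n3}.

2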